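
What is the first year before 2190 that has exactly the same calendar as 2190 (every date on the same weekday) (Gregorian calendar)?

Two years share a calendar iff Jan 1 falls on the same weekday and both are leap or both are common. 2190: Jan 1 is Friday, common year.
2189: Jan 1 Thursday, common
2188: Jan 1 Tuesday, leap
2187: Jan 1 Monday, common
2186: Jan 1 Sunday, common
2185: Jan 1 Saturday, common
2184: Jan 1 Thursday, leap
2183: Jan 1 Wednesday, common
2182: Jan 1 Tuesday, common
2181: Jan 1 Monday, common
2180: Jan 1 Saturday, leap
2179: Jan 1 Friday, common
2179 matches on both conditions.

2179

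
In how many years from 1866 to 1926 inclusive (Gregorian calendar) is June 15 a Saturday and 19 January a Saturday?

Check each year's weekday for June 15 and 19 January:
  1866: Fri/Fri  1867: Sat/Sat ✓  1868: Mon/Sun  1869: Tue/Tue  1870: Wed/Wed  1871: Thu/Thu  1872: Sat/Fri  1873: Sun/Sun  1874: Mon/Mon  1875: Tue/Tue  1876: Thu/Wed  1877: Fri/Fri  1878: Sat/Sat ✓  1879: Sun/Sun  …(33 more)…  1913: Sun/Sun  1914: Mon/Mon  1915: Tue/Tue  1916: Thu/Wed  1917: Fri/Fri  1918: Sat/Sat ✓  1919: Sun/Sun  1920: Tue/Mon  1921: Wed/Wed  1922: Thu/Thu  1923: Fri/Fri  1924: Sun/Sat  1925: Mon/Mon  1926: Tue/Tue
Both conditions hold in: 1867, 1878, 1889, 1895, 1901, 1907, 1918 — 7.

7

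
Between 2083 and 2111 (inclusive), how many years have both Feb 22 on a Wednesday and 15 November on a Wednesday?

Check each year's weekday for Feb 22 and 15 November:
  2083: Mon/Mon  2084: Tue/Wed  2085: Thu/Thu  2086: Fri/Fri  2087: Sat/Sat  2088: Sun/Mon  2089: Tue/Tue  2090: Wed/Wed ✓  2091: Thu/Thu  2092: Fri/Sat  2093: Sun/Sun  2094: Mon/Mon  2095: Tue/Tue  2096: Wed/Thu  2097: Fri/Fri  2098: Sat/Sat  2099: Sun/Sun  2100: Mon/Mon  2101: Tue/Tue  2102: Wed/Wed ✓  2103: Thu/Thu  2104: Fri/Sat  2105: Sun/Sun  2106: Mon/Mon  2107: Tue/Tue  2108: Wed/Thu  2109: Fri/Fri  2110: Sat/Sat  2111: Sun/Sun
Both conditions hold in: 2090, 2102 — 2.

2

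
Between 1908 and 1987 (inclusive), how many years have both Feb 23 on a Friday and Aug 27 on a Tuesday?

3

Check each year's weekday for Feb 23 and Aug 27:
  1908: Sun/Thu  1909: Tue/Fri  1910: Wed/Sat  1911: Thu/Sun  1912: Fri/Tue ✓  1913: Sun/Wed  1914: Mon/Thu  1915: Tue/Fri  1916: Wed/Sun  1917: Fri/Mon  1918: Sat/Tue  1919: Sun/Wed  1920: Mon/Fri  1921: Wed/Sat  …(52 more)…  1974: Sat/Tue  1975: Sun/Wed  1976: Mon/Fri  1977: Wed/Sat  1978: Thu/Sun  1979: Fri/Mon  1980: Sat/Wed  1981: Mon/Thu  1982: Tue/Fri  1983: Wed/Sat  1984: Thu/Mon  1985: Sat/Tue  1986: Sun/Wed  1987: Mon/Thu
Both conditions hold in: 1912, 1940, 1968 — 3.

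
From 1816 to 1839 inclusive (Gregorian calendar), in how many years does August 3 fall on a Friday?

4

Track August 3's weekday year by year (advancing +1, or +2 across a Feb 29):
  1816: Sat  1817: Sun (+1)  1818: Mon (+1)  1819: Tue (+1)  1820: Thu (+2)
  1821: Fri (+1) ✓  1822: Sat (+1)  1823: Sun (+1)  1824: Tue (+2)  1825: Wed (+1)
  1826: Thu (+1)  1827: Fri (+1) ✓  1828: Sun (+2)  1829: Mon (+1)  1830: Tue (+1)
  1831: Wed (+1)  1832: Fri (+2) ✓  1833: Sat (+1)  1834: Sun (+1)  1835: Mon (+1)
  1836: Wed (+2)  1837: Thu (+1)  1838: Fri (+1) ✓  1839: Sat (+1)
Friday years: 1821, 1827, 1832, 1838 — 4 in total.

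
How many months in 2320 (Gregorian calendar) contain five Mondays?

A month of length L has five Mondays iff its first Monday is on day ≤ L−28 (so day 1–3 in a 31-day month, 1–2 in a 30-day month, day 1 in a leap February).
Checking each month of 2320: Jan starts Thu (31d); Feb starts Sun (29d); Mar starts Mon (31d) ✓; Apr starts Thu (30d); May starts Sat (31d) ✓; Jun starts Tue (30d); Jul starts Thu (31d); Aug starts Sun (31d) ✓; Sep starts Wed (30d); Oct starts Fri (31d); Nov starts Mon (30d) ✓; Dec starts Wed (31d).
Five-Monday months: March, May, August, November → 4.

4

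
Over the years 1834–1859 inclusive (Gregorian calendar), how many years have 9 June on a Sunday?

3

Track 9 June's weekday year by year (advancing +1, or +2 across a Feb 29):
  1834: Mon  1835: Tue (+1)  1836: Thu (+2)  1837: Fri (+1)  1838: Sat (+1)
  1839: Sun (+1) ✓  1840: Tue (+2)  1841: Wed (+1)  1842: Thu (+1)  1843: Fri (+1)
  1844: Sun (+2) ✓  1845: Mon (+1)  1846: Tue (+1)  1847: Wed (+1)  1848: Fri (+2)
  1849: Sat (+1)  1850: Sun (+1) ✓  1851: Mon (+1)  1852: Wed (+2)  1853: Thu (+1)
  1854: Fri (+1)  1855: Sat (+1)  1856: Mon (+2)  1857: Tue (+1)  1858: Wed (+1)
  1859: Thu (+1)
Sunday years: 1839, 1844, 1850 — 3 in total.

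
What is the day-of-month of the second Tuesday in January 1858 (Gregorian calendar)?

12

January 1, 1858 is a Friday, so the first Tuesday is the 5th.
The second Tuesday is 5 + 7 = 12.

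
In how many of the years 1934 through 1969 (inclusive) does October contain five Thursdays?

16

October has 31 days; it has five Thursdays when Thursday falls among the first (month-length − 28) days — i.e. when October 1 is one of Thursday/Wednesday/Tuesday.
October 1 by year: 1934:Mon 1935:Tue✓ 1936:Thu✓ 1937:Fri 1938:Sat 1939:Sun 1940:Tue✓ 1941:Wed✓ 1942:Thu✓ 1943:Fri 1944:Sun 1945:Mon 1946:Tue✓ 1947:Wed✓ 1948:Fri …(6 more)… 1955:Sat 1956:Mon 1957:Tue✓ 1958:Wed✓ 1959:Thu✓ 1960:Sat 1961:Sun 1962:Mon 1963:Tue✓ 1964:Thu✓ 1965:Fri 1966:Sat 1967:Sun 1968:Tue✓ 1969:Wed✓
Years with five Thursdays: 1935, 1936, 1940, 1941, 1942, 1946, 1947, 1952, 1953, 1957, 1958, 1959, 1963, 1964, 1968, 1969 → 16.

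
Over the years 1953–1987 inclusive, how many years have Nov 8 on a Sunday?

6

Track Nov 8's weekday year by year (advancing +1, or +2 across a Feb 29):
  1953: Sun ✓  1954: Mon (+1)  1955: Tue (+1)  1956: Thu (+2)  1957: Fri (+1)
  1958: Sat (+1)  1959: Sun (+1) ✓  1960: Tue (+2)  1961: Wed (+1)  1962: Thu (+1)
  1963: Fri (+1)  1964: Sun (+2) ✓  1965: Mon (+1)  1966: Tue (+1)  … (7 more years) …
  1974: Fri (+1)  1975: Sat (+1)  1976: Mon (+2)  1977: Tue (+1)  1978: Wed (+1)
  1979: Thu (+1)  1980: Sat (+2)  1981: Sun (+1) ✓  1982: Mon (+1)  1983: Tue (+1)
  1984: Thu (+2)  1985: Fri (+1)  1986: Sat (+1)  1987: Sun (+1) ✓
Sunday years: 1953, 1959, 1964, 1970, 1981, 1987 — 6 in total.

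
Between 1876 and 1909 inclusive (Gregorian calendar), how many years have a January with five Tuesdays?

January has 31 days; it has five Tuesdays when Tuesday falls among the first (month-length − 28) days — i.e. when January 1 is one of Tuesday/Monday/Sunday.
January 1 by year: 1876:Sat 1877:Mon✓ 1878:Tue✓ 1879:Wed 1880:Thu 1881:Sat 1882:Sun✓ 1883:Mon✓ 1884:Tue✓ 1885:Thu 1886:Fri 1887:Sat 1888:Sun✓ 1889:Tue✓ 1890:Wed …(4 more)… 1895:Tue✓ 1896:Wed 1897:Fri 1898:Sat 1899:Sun✓ 1900:Mon✓ 1901:Tue✓ 1902:Wed 1903:Thu 1904:Fri 1905:Sun✓ 1906:Mon✓ 1907:Tue✓ 1908:Wed 1909:Fri
Years with five Tuesdays: 1877, 1878, 1882, 1883, 1884, 1888, 1889, 1893, 1894, 1895, 1899, 1900, 1901, 1905, 1906, 1907 → 16.

16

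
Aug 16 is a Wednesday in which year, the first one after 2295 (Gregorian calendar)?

2299

From one year to the next, a fixed date's weekday advances by 1, or by 2 when a Feb 29 lies between the two dates.
2295: August 16 is Friday.
2296: Sunday (+2)
2297: Monday (+1)
2298: Tuesday (+1)
2299: Wednesday (+1)
Aug 16 falls on a Wednesday in 2299.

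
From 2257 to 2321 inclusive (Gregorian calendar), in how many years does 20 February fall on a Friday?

Track 20 February's weekday year by year (advancing +1, or +2 across a Feb 29):
  2257: Fri ✓  2258: Sat (+1)  2259: Sun (+1)  2260: Mon (+1)  2261: Wed (+2)
  2262: Thu (+1)  2263: Fri (+1) ✓  2264: Sat (+1)  2265: Mon (+2)  2266: Tue (+1)
  2267: Wed (+1)  2268: Thu (+1)  2269: Sat (+2)  2270: Sun (+1)  … (37 more years) …
  2308: Thu (+1)  2309: Sat (+2)  2310: Sun (+1)  2311: Mon (+1)  2312: Tue (+1)
  2313: Thu (+2)  2314: Fri (+1) ✓  2315: Sat (+1)  2316: Sun (+1)  2317: Tue (+2)
  2318: Wed (+1)  2319: Thu (+1)  2320: Fri (+1) ✓  2321: Sun (+2)
Friday years: 2257, 2263, 2274, 2280, 2285, 2291, 2303, 2314, 2320 — 9 in total.

9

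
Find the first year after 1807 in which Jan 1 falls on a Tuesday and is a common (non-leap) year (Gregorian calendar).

Jan 1 advances by 2 weekdays after a leap year and by 1 after a common year.
1807: Jan 1 is Thursday.
1808: Friday (leap)
1809: Sunday
1810: Monday
1811: Tuesday
1811 begins on a Tuesday and is a common year.

1811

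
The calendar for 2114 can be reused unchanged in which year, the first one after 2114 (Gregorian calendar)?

2125

Two years share a calendar iff Jan 1 falls on the same weekday and both are leap or both are common. 2114: Jan 1 is Monday, common year.
2115: Jan 1 Tuesday, common
2116: Jan 1 Wednesday, leap
2117: Jan 1 Friday, common
2118: Jan 1 Saturday, common
2119: Jan 1 Sunday, common
2120: Jan 1 Monday, leap
2121: Jan 1 Wednesday, common
2122: Jan 1 Thursday, common
2123: Jan 1 Friday, common
2124: Jan 1 Saturday, leap
2125: Jan 1 Monday, common
2125 matches on both conditions.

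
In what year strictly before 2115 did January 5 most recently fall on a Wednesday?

2107

From one year to the next, a fixed date's weekday advances by 1, or by 2 when a Feb 29 lies between the two dates.
2115: January 5 is Saturday.
2114: Friday (−1)
2113: Thursday (−1)
2112: Tuesday (−2)
2111: Monday (−1)
2110: Sunday (−1)
2109: Saturday (−1)
2108: Thursday (−2)
2107: Wednesday (−1)
January 5 falls on a Wednesday in 2107.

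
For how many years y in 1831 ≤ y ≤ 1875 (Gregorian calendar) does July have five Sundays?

19

July has 31 days; it has five Sundays when Sunday falls among the first (month-length − 28) days — i.e. when July 1 is one of Sunday/Saturday/Friday.
July 1 by year: 1831:Fri✓ 1832:Sun✓ 1833:Mon 1834:Tue 1835:Wed 1836:Fri✓ 1837:Sat✓ 1838:Sun✓ 1839:Mon 1840:Wed 1841:Thu 1842:Fri✓ 1843:Sat✓ 1844:Mon 1845:Tue …(15 more)… 1861:Mon 1862:Tue 1863:Wed 1864:Fri✓ 1865:Sat✓ 1866:Sun✓ 1867:Mon 1868:Wed 1869:Thu 1870:Fri✓ 1871:Sat✓ 1872:Mon 1873:Tue 1874:Wed 1875:Thu
Years with five Sundays: 1831, 1832, 1836, 1837, 1838, 1842, 1843, 1848, 1849, 1853, 1854, 1855, 1859, 1860, 1864, 1865, 1866, 1870, 1871 → 19.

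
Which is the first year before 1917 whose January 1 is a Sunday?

1911

Jan 1 advances by 2 weekdays after a leap year and by 1 after a common year.
1917: Jan 1 is Monday.
1916: Saturday (leap)
1915: Friday
1914: Thursday
1913: Wednesday
1912: Monday (leap)
1911: Sunday
1911 begins on a Sunday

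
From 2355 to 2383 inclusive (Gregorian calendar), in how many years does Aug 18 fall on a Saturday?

4

Track Aug 18's weekday year by year (advancing +1, or +2 across a Feb 29):
  2355: Thu  2356: Sat (+2) ✓  2357: Sun (+1)  2358: Mon (+1)  2359: Tue (+1)
  2360: Thu (+2)  2361: Fri (+1)  2362: Sat (+1) ✓  2363: Sun (+1)  2364: Tue (+2)
  2365: Wed (+1)  2366: Thu (+1)  2367: Fri (+1)  2368: Sun (+2)  2369: Mon (+1)
  2370: Tue (+1)  2371: Wed (+1)  2372: Fri (+2)  2373: Sat (+1) ✓  2374: Sun (+1)
  2375: Mon (+1)  2376: Wed (+2)  2377: Thu (+1)  2378: Fri (+1)  2379: Sat (+1) ✓
  2380: Mon (+2)  2381: Tue (+1)  2382: Wed (+1)  2383: Thu (+1)
Saturday years: 2356, 2362, 2373, 2379 — 4 in total.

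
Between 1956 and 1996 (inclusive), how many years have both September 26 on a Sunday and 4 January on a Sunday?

Check each year's weekday for September 26 and 4 January:
  1956: Wed/Wed  1957: Thu/Fri  1958: Fri/Sat  1959: Sat/Sun  1960: Mon/Mon  1961: Tue/Wed  1962: Wed/Thu  1963: Thu/Fri  1964: Sat/Sat  1965: Sun/Mon  1966: Mon/Tue  1967: Tue/Wed  1968: Thu/Thu  1969: Fri/Sat  …(13 more)…  1983: Mon/Tue  1984: Wed/Wed  1985: Thu/Fri  1986: Fri/Sat  1987: Sat/Sun  1988: Mon/Mon  1989: Tue/Wed  1990: Wed/Thu  1991: Thu/Fri  1992: Sat/Sat  1993: Sun/Mon  1994: Mon/Tue  1995: Tue/Wed  1996: Thu/Thu
Both conditions hold in: 1976 — 1.

1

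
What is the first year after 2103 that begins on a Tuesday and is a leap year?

2104

Jan 1 advances by 2 weekdays after a leap year and by 1 after a common year.
2103: Jan 1 is Monday.
2104: Tuesday (leap)
2104 begins on a Tuesday and is a leap year.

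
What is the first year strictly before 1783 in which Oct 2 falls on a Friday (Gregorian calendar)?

From one year to the next, a fixed date's weekday advances by 1, or by 2 when a Feb 29 lies between the two dates.
1783: October 2 is Thursday.
1782: Wednesday (−1)
1781: Tuesday (−1)
1780: Monday (−1)
1779: Saturday (−2)
1778: Friday (−1)
Oct 2 falls on a Friday in 1778.

1778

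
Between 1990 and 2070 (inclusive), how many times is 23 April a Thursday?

11

Track 23 April's weekday year by year (advancing +1, or +2 across a Feb 29):
  1990: Mon  1991: Tue (+1)  1992: Thu (+2) ✓  1993: Fri (+1)  1994: Sat (+1)
  1995: Sun (+1)  1996: Tue (+2)  1997: Wed (+1)  1998: Thu (+1) ✓  1999: Fri (+1)
  2000: Sun (+2)  2001: Mon (+1)  2002: Tue (+1)  2003: Wed (+1)  … (53 more years) …
  2057: Mon (+1)  2058: Tue (+1)  2059: Wed (+1)  2060: Fri (+2)  2061: Sat (+1)
  2062: Sun (+1)  2063: Mon (+1)  2064: Wed (+2)  2065: Thu (+1) ✓  2066: Fri (+1)
  2067: Sat (+1)  2068: Mon (+2)  2069: Tue (+1)  2070: Wed (+1)
Thursday years: 1992, 1998, 2009, 2015, 2020, 2026, 2037, 2043, 2048, 2054, 2065 — 11 in total.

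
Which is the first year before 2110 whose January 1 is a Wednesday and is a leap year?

Jan 1 advances by 2 weekdays after a leap year and by 1 after a common year.
2110: Jan 1 is Wednesday.
2109: Tuesday
2108: Sunday (leap)
2107: Saturday
2106: Friday
2105: Thursday
2104: Tuesday (leap)
2103: Monday
2102: Sunday
2101: Saturday
2100: Friday
2099: Thursday
2098: Wednesday
2097: Tuesday
2096: Sunday (leap)
2095: Saturday
2094: Friday
2093: Thursday
2092: Tuesday (leap)
2091: Monday
2090: Sunday
2089: Saturday
2088: Thursday (leap)
2087: Wednesday
2086: Tuesday
2085: Monday
2084: Saturday (leap)
2083: Friday
2082: Thursday
2081: Wednesday
2080: Monday (leap)
2079: Sunday
2078: Saturday
2077: Friday
2076: Wednesday (leap)
2076 begins on a Wednesday and is a leap year.

2076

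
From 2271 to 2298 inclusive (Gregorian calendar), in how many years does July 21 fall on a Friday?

Track July 21's weekday year by year (advancing +1, or +2 across a Feb 29):
  2271: Fri ✓  2272: Sun (+2)  2273: Mon (+1)  2274: Tue (+1)  2275: Wed (+1)
  2276: Fri (+2) ✓  2277: Sat (+1)  2278: Sun (+1)  2279: Mon (+1)  2280: Wed (+2)
  2281: Thu (+1)  2282: Fri (+1) ✓  2283: Sat (+1)  2284: Mon (+2)  2285: Tue (+1)
  2286: Wed (+1)  2287: Thu (+1)  2288: Sat (+2)  2289: Sun (+1)  2290: Mon (+1)
  2291: Tue (+1)  2292: Thu (+2)  2293: Fri (+1) ✓  2294: Sat (+1)  2295: Sun (+1)
  2296: Tue (+2)  2297: Wed (+1)  2298: Thu (+1)
Friday years: 2271, 2276, 2282, 2293 — 4 in total.

4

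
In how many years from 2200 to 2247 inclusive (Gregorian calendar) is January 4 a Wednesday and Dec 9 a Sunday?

Check each year's weekday for January 4 and Dec 9:
  2200: Sat/Tue  2201: Sun/Wed  2202: Mon/Thu  2203: Tue/Fri  2204: Wed/Sun ✓  2205: Fri/Mon  2206: Sat/Tue  2207: Sun/Wed  2208: Mon/Fri  2209: Wed/Sat  2210: Thu/Sun  2211: Fri/Mon  2212: Sat/Wed  2213: Mon/Thu  …(20 more)…  2234: Sat/Tue  2235: Sun/Wed  2236: Mon/Fri  2237: Wed/Sat  2238: Thu/Sun  2239: Fri/Mon  2240: Sat/Wed  2241: Mon/Thu  2242: Tue/Fri  2243: Wed/Sat  2244: Thu/Mon  2245: Sat/Tue  2246: Sun/Wed  2247: Mon/Thu
Both conditions hold in: 2204, 2232 — 2.

2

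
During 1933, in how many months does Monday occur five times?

4

A month of length L has five Mondays iff its first Monday is on day ≤ L−28 (so day 1–3 in a 31-day month, 1–2 in a 30-day month, day 1 in a leap February).
Checking each month of 1933: Jan starts Sun (31d) ✓; Feb starts Wed (28d); Mar starts Wed (31d); Apr starts Sat (30d); May starts Mon (31d) ✓; Jun starts Thu (30d); Jul starts Sat (31d) ✓; Aug starts Tue (31d); Sep starts Fri (30d); Oct starts Sun (31d) ✓; Nov starts Wed (30d); Dec starts Fri (31d).
Five-Monday months: January, May, July, October → 4.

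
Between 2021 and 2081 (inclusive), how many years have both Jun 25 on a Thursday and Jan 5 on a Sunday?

2

Check each year's weekday for Jun 25 and Jan 5:
  2021: Fri/Tue  2022: Sat/Wed  2023: Sun/Thu  2024: Tue/Fri  2025: Wed/Sun  2026: Thu/Mon  2027: Fri/Tue  2028: Sun/Wed  2029: Mon/Fri  2030: Tue/Sat  2031: Wed/Sun  2032: Fri/Mon  2033: Sat/Wed  2034: Sun/Thu  …(33 more)…  2068: Mon/Thu  2069: Tue/Sat  2070: Wed/Sun  2071: Thu/Mon  2072: Sat/Tue  2073: Sun/Thu  2074: Mon/Fri  2075: Tue/Sat  2076: Thu/Sun ✓  2077: Fri/Tue  2078: Sat/Wed  2079: Sun/Thu  2080: Tue/Fri  2081: Wed/Sun
Both conditions hold in: 2048, 2076 — 2.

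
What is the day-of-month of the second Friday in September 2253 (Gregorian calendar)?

9

September 1, 2253 is a Thursday, so the first Friday is the 2nd.
The second Friday is 2 + 7 = 9.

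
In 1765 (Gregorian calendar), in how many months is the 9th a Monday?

Check the 9th of each month of 1765: Jan 9: Wed, Feb 9: Sat, Mar 9: Sat, Apr 9: Tue, May 9: Thu, Jun 9: Sun, Jul 9: Tue, Aug 9: Fri, Sep 9: Mon, Oct 9: Wed, Nov 9: Sat, Dec 9: Mon.
Monday occurs in September, December — 2 months.

2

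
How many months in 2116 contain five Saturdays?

A month of length L has five Saturdays iff its first Saturday is on day ≤ L−28 (so day 1–3 in a 31-day month, 1–2 in a 30-day month, day 1 in a leap February).
Checking each month of 2116: Jan starts Wed (31d); Feb starts Sat (29d) ✓; Mar starts Sun (31d); Apr starts Wed (30d); May starts Fri (31d) ✓; Jun starts Mon (30d); Jul starts Wed (31d); Aug starts Sat (31d) ✓; Sep starts Tue (30d); Oct starts Thu (31d) ✓; Nov starts Sun (30d); Dec starts Tue (31d).
Five-Saturday months: February, May, August, October → 4.

4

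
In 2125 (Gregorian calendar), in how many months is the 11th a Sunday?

3

Check the 11th of each month of 2125: Jan 11: Thu, Feb 11: Sun, Mar 11: Sun, Apr 11: Wed, May 11: Fri, Jun 11: Mon, Jul 11: Wed, Aug 11: Sat, Sep 11: Tue, Oct 11: Thu, Nov 11: Sun, Dec 11: Tue.
Sunday occurs in February, March, November — 3 months.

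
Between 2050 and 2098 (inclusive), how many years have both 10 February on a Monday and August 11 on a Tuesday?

1

Check each year's weekday for 10 February and August 11:
  2050: Thu/Thu  2051: Fri/Fri  2052: Sat/Sun  2053: Mon/Mon  2054: Tue/Tue  2055: Wed/Wed  2056: Thu/Fri  2057: Sat/Sat  2058: Sun/Sun  2059: Mon/Mon  2060: Tue/Wed  2061: Thu/Thu  2062: Fri/Fri  2063: Sat/Sat  …(21 more)…  2085: Sat/Sat  2086: Sun/Sun  2087: Mon/Mon  2088: Tue/Wed  2089: Thu/Thu  2090: Fri/Fri  2091: Sat/Sat  2092: Sun/Mon  2093: Tue/Tue  2094: Wed/Wed  2095: Thu/Thu  2096: Fri/Sat  2097: Sun/Sun  2098: Mon/Mon
Both conditions hold in: 2076 — 1.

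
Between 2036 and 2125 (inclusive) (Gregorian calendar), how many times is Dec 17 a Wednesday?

Track Dec 17's weekday year by year (advancing +1, or +2 across a Feb 29):
  2036: Wed ✓  2037: Thu (+1)  2038: Fri (+1)  2039: Sat (+1)  2040: Mon (+2)
  2041: Tue (+1)  2042: Wed (+1) ✓  2043: Thu (+1)  2044: Sat (+2)  2045: Sun (+1)
  2046: Mon (+1)  2047: Tue (+1)  2048: Thu (+2)  2049: Fri (+1)  … (62 more years) …
  2112: Sat (+2)  2113: Sun (+1)  2114: Mon (+1)  2115: Tue (+1)  2116: Thu (+2)
  2117: Fri (+1)  2118: Sat (+1)  2119: Sun (+1)  2120: Tue (+2)  2121: Wed (+1) ✓
  2122: Thu (+1)  2123: Fri (+1)  2124: Sun (+2)  2125: Mon (+1)
Wednesday years: 2036, 2042, 2053, 2059, 2064, 2070, 2081, 2087, 2092, 2098, 2104, 2110, 2121 — 13 in total.

13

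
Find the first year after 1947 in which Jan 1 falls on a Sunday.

1950

Jan 1 advances by 2 weekdays after a leap year and by 1 after a common year.
1947: Jan 1 is Wednesday.
1948: Thursday (leap)
1949: Saturday
1950: Sunday
1950 begins on a Sunday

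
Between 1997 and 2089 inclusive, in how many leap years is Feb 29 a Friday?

Leap years in 1997–2089: 23 of them.
Feb 29 weekday advances by 5 (mod 7) from one leap year to the next four years later (or differs when a century non-leap intervenes).
Leap-day weekdays: 2000:Tue 2004:Sun 2008:Fri✓ 2012:Wed 2016:Mon 2020:Sat 2024:Thu 2028:Tue 2032:Sun 2036:Fri✓ 2040:Wed 2044:Mon 2048:Sat 2052:Thu 2056:Tue 2060:Sun 2064:Fri✓ 2068:Wed 2072:Mon 2076:Sat 2080:Thu 2084:Tue 2088:Sun
Friday: 2008, 2036, 2064 → 3.

3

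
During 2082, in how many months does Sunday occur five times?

4

A month of length L has five Sundays iff its first Sunday is on day ≤ L−28 (so day 1–3 in a 31-day month, 1–2 in a 30-day month, day 1 in a leap February).
Checking each month of 2082: Jan starts Thu (31d); Feb starts Sun (28d); Mar starts Sun (31d) ✓; Apr starts Wed (30d); May starts Fri (31d) ✓; Jun starts Mon (30d); Jul starts Wed (31d); Aug starts Sat (31d) ✓; Sep starts Tue (30d); Oct starts Thu (31d); Nov starts Sun (30d) ✓; Dec starts Tue (31d).
Five-Sunday months: March, May, August, November → 4.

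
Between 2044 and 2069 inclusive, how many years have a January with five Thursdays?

10

January has 31 days; it has five Thursdays when Thursday falls among the first (month-length − 28) days — i.e. when January 1 is one of Thursday/Wednesday/Tuesday.
January 1 by year: 2044:Fri 2045:Sun 2046:Mon 2047:Tue✓ 2048:Wed✓ 2049:Fri 2050:Sat 2051:Sun 2052:Mon 2053:Wed✓ 2054:Thu✓ 2055:Fri 2056:Sat 2057:Mon 2058:Tue✓ 2059:Wed✓ 2060:Thu✓ 2061:Sat 2062:Sun 2063:Mon 2064:Tue✓ 2065:Thu✓ 2066:Fri 2067:Sat 2068:Sun 2069:Tue✓
Years with five Thursdays: 2047, 2048, 2053, 2054, 2058, 2059, 2060, 2064, 2065, 2069 → 10.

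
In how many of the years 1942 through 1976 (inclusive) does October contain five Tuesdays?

15

October has 31 days; it has five Tuesdays when Tuesday falls among the first (month-length − 28) days — i.e. when October 1 is one of Tuesday/Monday/Sunday.
October 1 by year: 1942:Thu 1943:Fri 1944:Sun✓ 1945:Mon✓ 1946:Tue✓ 1947:Wed 1948:Fri 1949:Sat 1950:Sun✓ 1951:Mon✓ 1952:Wed 1953:Thu 1954:Fri 1955:Sat 1956:Mon✓ …(5 more)… 1962:Mon✓ 1963:Tue✓ 1964:Thu 1965:Fri 1966:Sat 1967:Sun✓ 1968:Tue✓ 1969:Wed 1970:Thu 1971:Fri 1972:Sun✓ 1973:Mon✓ 1974:Tue✓ 1975:Wed 1976:Fri
Years with five Tuesdays: 1944, 1945, 1946, 1950, 1951, 1956, 1957, 1961, 1962, 1963, 1967, 1968, 1972, 1973, 1974 → 15.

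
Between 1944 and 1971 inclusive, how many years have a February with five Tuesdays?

February has 28 days (29 in leap years); it has five Tuesdays when Tuesday falls among the first (month-length − 28) days — i.e. when February 1 is Tuesday in a leap year (never in a common year).
February 1 by year: 1944:Tue✓ 1945:Thu 1946:Fri 1947:Sat 1948:Sun 1949:Tue 1950:Wed 1951:Thu 1952:Fri 1953:Sun 1954:Mon 1955:Tue 1956:Wed 1957:Fri 1958:Sat 1959:Sun 1960:Mon 1961:Wed 1962:Thu 1963:Fri 1964:Sat 1965:Mon 1966:Tue 1967:Wed 1968:Thu 1969:Sat 1970:Sun 1971:Mon
Years with five Tuesdays: 1944 → 1.

1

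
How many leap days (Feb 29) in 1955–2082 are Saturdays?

5

Leap years in 1955–2082: 32 of them.
Feb 29 weekday advances by 5 (mod 7) from one leap year to the next four years later (or differs when a century non-leap intervenes).
Leap-day weekdays: 1956:Wed 1960:Mon 1964:Sat✓ 1968:Thu 1972:Tue 1976:Sun 1980:Fri 1984:Wed 1988:Mon 1992:Sat✓ 1996:Thu 2000:Tue 2004:Sun …(6 more)… 2032:Sun 2036:Fri 2040:Wed 2044:Mon 2048:Sat✓ 2052:Thu 2056:Tue 2060:Sun 2064:Fri 2068:Wed 2072:Mon 2076:Sat✓ 2080:Thu
Saturday: 1964, 1992, 2020, 2048, 2076 → 5.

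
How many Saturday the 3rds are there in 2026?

2

Check the 3rd of each month of 2026: Jan 3: Sat, Feb 3: Tue, Mar 3: Tue, Apr 3: Fri, May 3: Sun, Jun 3: Wed, Jul 3: Fri, Aug 3: Mon, Sep 3: Thu, Oct 3: Sat, Nov 3: Tue, Dec 3: Thu.
Saturday occurs in January, October — 2 months.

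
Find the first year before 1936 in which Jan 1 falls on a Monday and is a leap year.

Jan 1 advances by 2 weekdays after a leap year and by 1 after a common year.
1936: Jan 1 is Wednesday (leap).
1935: Tuesday
1934: Monday
1933: Sunday
1932: Friday (leap)
1931: Thursday
1930: Wednesday
1929: Tuesday
1928: Sunday (leap)
1927: Saturday
1926: Friday
1925: Thursday
1924: Tuesday (leap)
1923: Monday
1922: Sunday
1921: Saturday
1920: Thursday (leap)
1919: Wednesday
1918: Tuesday
1917: Monday
1916: Saturday (leap)
1915: Friday
1914: Thursday
1913: Wednesday
1912: Monday (leap)
1912 begins on a Monday and is a leap year.

1912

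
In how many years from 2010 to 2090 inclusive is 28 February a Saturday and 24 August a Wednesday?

0

Check each year's weekday for 28 February and 24 August:
  2010: Sun/Tue  2011: Mon/Wed  2012: Tue/Fri  2013: Thu/Sat  2014: Fri/Sun  2015: Sat/Mon  2016: Sun/Wed  2017: Tue/Thu  2018: Wed/Fri  2019: Thu/Sat  2020: Fri/Mon  2021: Sun/Tue  2022: Mon/Wed  2023: Tue/Thu  …(53 more)…  2077: Sun/Tue  2078: Mon/Wed  2079: Tue/Thu  2080: Wed/Sat  2081: Fri/Sun  2082: Sat/Mon  2083: Sun/Tue  2084: Mon/Thu  2085: Wed/Fri  2086: Thu/Sat  2087: Fri/Sun  2088: Sat/Tue  2089: Mon/Wed  2090: Tue/Thu
Both conditions hold in: no year — 0.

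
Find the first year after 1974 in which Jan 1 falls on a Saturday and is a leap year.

2000

Jan 1 advances by 2 weekdays after a leap year and by 1 after a common year.
1974: Jan 1 is Tuesday.
1975: Wednesday
1976: Thursday (leap)
1977: Saturday
1978: Sunday
1979: Monday
1980: Tuesday (leap)
1981: Thursday
1982: Friday
1983: Saturday
1984: Sunday (leap)
1985: Tuesday
1986: Wednesday
1987: Thursday
1988: Friday (leap)
1989: Sunday
1990: Monday
1991: Tuesday
1992: Wednesday (leap)
1993: Friday
1994: Saturday
1995: Sunday
1996: Monday (leap)
1997: Wednesday
1998: Thursday
1999: Friday
2000: Saturday (leap)
2000 begins on a Saturday and is a leap year.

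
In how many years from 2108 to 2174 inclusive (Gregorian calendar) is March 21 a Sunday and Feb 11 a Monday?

Check each year's weekday for March 21 and Feb 11:
  2108: Wed/Sat  2109: Thu/Mon  2110: Fri/Tue  2111: Sat/Wed  2112: Mon/Thu  2113: Tue/Sat  2114: Wed/Sun  2115: Thu/Mon  2116: Sat/Tue  2117: Sun/Thu  2118: Mon/Fri  2119: Tue/Sat  2120: Thu/Sun  2121: Fri/Tue  …(39 more)…  2161: Sat/Wed  2162: Sun/Thu  2163: Mon/Fri  2164: Wed/Sat  2165: Thu/Mon  2166: Fri/Tue  2167: Sat/Wed  2168: Mon/Thu  2169: Tue/Sat  2170: Wed/Sun  2171: Thu/Mon  2172: Sat/Tue  2173: Sun/Thu  2174: Mon/Fri
Both conditions hold in: no year — 0.

0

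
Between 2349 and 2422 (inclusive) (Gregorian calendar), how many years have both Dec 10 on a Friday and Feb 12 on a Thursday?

2

Check each year's weekday for Dec 10 and Feb 12:
  2349: Sat/Sat  2350: Sun/Sun  2351: Mon/Mon  2352: Wed/Tue  2353: Thu/Thu  2354: Fri/Fri  2355: Sat/Sat  2356: Mon/Sun  2357: Tue/Tue  2358: Wed/Wed  2359: Thu/Thu  2360: Sat/Fri  2361: Sun/Sun  2362: Mon/Mon  …(46 more)…  2409: Thu/Thu  2410: Fri/Fri  2411: Sat/Sat  2412: Mon/Sun  2413: Tue/Tue  2414: Wed/Wed  2415: Thu/Thu  2416: Sat/Fri  2417: Sun/Sun  2418: Mon/Mon  2419: Tue/Tue  2420: Thu/Wed  2421: Fri/Fri  2422: Sat/Sat
Both conditions hold in: 2376, 2404 — 2.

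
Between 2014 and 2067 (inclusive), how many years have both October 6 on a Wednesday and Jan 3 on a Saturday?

Check each year's weekday for October 6 and Jan 3:
  2014: Mon/Fri  2015: Tue/Sat  2016: Thu/Sun  2017: Fri/Tue  2018: Sat/Wed  2019: Sun/Thu  2020: Tue/Fri  2021: Wed/Sun  2022: Thu/Mon  2023: Fri/Tue  2024: Sun/Wed  2025: Mon/Fri  2026: Tue/Sat  2027: Wed/Sun  …(26 more)…  2054: Tue/Sat  2055: Wed/Sun  2056: Fri/Mon  2057: Sat/Wed  2058: Sun/Thu  2059: Mon/Fri  2060: Wed/Sat ✓  2061: Thu/Mon  2062: Fri/Tue  2063: Sat/Wed  2064: Mon/Thu  2065: Tue/Sat  2066: Wed/Sun  2067: Thu/Mon
Both conditions hold in: 2032, 2060 — 2.

2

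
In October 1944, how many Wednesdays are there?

October 1944 has 31 days and begins on Sunday.
The first Wednesday is October 4.
Wednesdays fall on 4, 11, 18, 25 — that's 4.

4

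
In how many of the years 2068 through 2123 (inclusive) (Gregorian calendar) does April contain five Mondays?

April has 30 days; it has five Mondays when Monday falls among the first (month-length − 28) days — i.e. when April 1 is one of Monday/Sunday.
April 1 by year: 2068:Sun✓ 2069:Mon✓ 2070:Tue 2071:Wed 2072:Fri 2073:Sat 2074:Sun✓ 2075:Mon✓ 2076:Wed 2077:Thu 2078:Fri 2079:Sat 2080:Mon✓ 2081:Tue 2082:Wed …(26 more)… 2109:Mon✓ 2110:Tue 2111:Wed 2112:Fri 2113:Sat 2114:Sun✓ 2115:Mon✓ 2116:Wed 2117:Thu 2118:Fri 2119:Sat 2120:Mon✓ 2121:Tue 2122:Wed 2123:Thu
Years with five Mondays: 2068, 2069, 2074, 2075, 2080, 2085, 2086, 2091, 2096, 2097, 2103, 2108, 2109, 2114, 2115, 2120 → 16.

16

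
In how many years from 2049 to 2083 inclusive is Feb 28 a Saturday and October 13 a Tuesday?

Check each year's weekday for Feb 28 and October 13:
  2049: Sun/Wed  2050: Mon/Thu  2051: Tue/Fri  2052: Wed/Sun  2053: Fri/Mon  2054: Sat/Tue ✓  2055: Sun/Wed  2056: Mon/Fri  2057: Wed/Sat  2058: Thu/Sun  2059: Fri/Mon  2060: Sat/Wed  2061: Mon/Thu  2062: Tue/Fri  …(7 more)…  2070: Fri/Mon  2071: Sat/Tue ✓  2072: Sun/Thu  2073: Tue/Fri  2074: Wed/Sat  2075: Thu/Sun  2076: Fri/Tue  2077: Sun/Wed  2078: Mon/Thu  2079: Tue/Fri  2080: Wed/Sun  2081: Fri/Mon  2082: Sat/Tue ✓  2083: Sun/Wed
Both conditions hold in: 2054, 2065, 2071, 2082 — 4.

4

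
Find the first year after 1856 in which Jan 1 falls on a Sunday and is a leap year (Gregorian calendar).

1860

Jan 1 advances by 2 weekdays after a leap year and by 1 after a common year.
1856: Jan 1 is Tuesday (leap).
1857: Thursday
1858: Friday
1859: Saturday
1860: Sunday (leap)
1860 begins on a Sunday and is a leap year.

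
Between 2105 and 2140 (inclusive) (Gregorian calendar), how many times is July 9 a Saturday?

6

Track July 9's weekday year by year (advancing +1, or +2 across a Feb 29):
  2105: Thu  2106: Fri (+1)  2107: Sat (+1) ✓  2108: Mon (+2)  2109: Tue (+1)
  2110: Wed (+1)  2111: Thu (+1)  2112: Sat (+2) ✓  2113: Sun (+1)  2114: Mon (+1)
  2115: Tue (+1)  2116: Thu (+2)  2117: Fri (+1)  2118: Sat (+1) ✓  … (8 more years) …
  2127: Wed (+1)  2128: Fri (+2)  2129: Sat (+1) ✓  2130: Sun (+1)  2131: Mon (+1)
  2132: Wed (+2)  2133: Thu (+1)  2134: Fri (+1)  2135: Sat (+1) ✓  2136: Mon (+2)
  2137: Tue (+1)  2138: Wed (+1)  2139: Thu (+1)  2140: Sat (+2) ✓
Saturday years: 2107, 2112, 2118, 2129, 2135, 2140 — 6 in total.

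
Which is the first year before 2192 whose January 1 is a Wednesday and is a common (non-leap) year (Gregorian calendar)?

Jan 1 advances by 2 weekdays after a leap year and by 1 after a common year.
2192: Jan 1 is Sunday (leap).
2191: Saturday
2190: Friday
2189: Thursday
2188: Tuesday (leap)
2187: Monday
2186: Sunday
2185: Saturday
2184: Thursday (leap)
2183: Wednesday
2183 begins on a Wednesday and is a common year.

2183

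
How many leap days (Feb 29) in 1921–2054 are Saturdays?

5

Leap years in 1921–2054: 33 of them.
Feb 29 weekday advances by 5 (mod 7) from one leap year to the next four years later (or differs when a century non-leap intervenes).
Leap-day weekdays: 1924:Fri 1928:Wed 1932:Mon 1936:Sat✓ 1940:Thu 1944:Tue 1948:Sun 1952:Fri 1956:Wed 1960:Mon 1964:Sat✓ 1968:Thu 1972:Tue …(7 more)… 2004:Sun 2008:Fri 2012:Wed 2016:Mon 2020:Sat✓ 2024:Thu 2028:Tue 2032:Sun 2036:Fri 2040:Wed 2044:Mon 2048:Sat✓ 2052:Thu
Saturday: 1936, 1964, 1992, 2020, 2048 → 5.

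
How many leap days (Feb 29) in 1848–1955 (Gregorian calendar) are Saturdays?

Leap years in 1848–1955: 26 of them.
Feb 29 weekday advances by 5 (mod 7) from one leap year to the next four years later (or differs when a century non-leap intervenes).
Leap-day weekdays: 1848:Tue 1852:Sun 1856:Fri 1860:Wed 1864:Mon 1868:Sat✓ 1872:Thu 1876:Tue 1880:Sun 1884:Fri 1888:Wed 1892:Mon 1896:Sat✓ 1904:Mon 1908:Sat✓ 1912:Thu 1916:Tue 1920:Sun 1924:Fri 1928:Wed 1932:Mon 1936:Sat✓ 1940:Thu 1944:Tue 1948:Sun 1952:Fri
Saturday: 1868, 1896, 1908, 1936 → 4.

4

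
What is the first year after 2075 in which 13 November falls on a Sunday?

From one year to the next, a fixed date's weekday advances by 1, or by 2 when a Feb 29 lies between the two dates.
2075: November 13 is Wednesday.
2076: Friday (+2)
2077: Saturday (+1)
2078: Sunday (+1)
13 November falls on a Sunday in 2078.

2078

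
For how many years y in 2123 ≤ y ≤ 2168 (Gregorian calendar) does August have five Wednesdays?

August has 31 days; it has five Wednesdays when Wednesday falls among the first (month-length − 28) days — i.e. when August 1 is one of Wednesday/Tuesday/Monday.
August 1 by year: 2123:Sun 2124:Tue✓ 2125:Wed✓ 2126:Thu 2127:Fri 2128:Sun 2129:Mon✓ 2130:Tue✓ 2131:Wed✓ 2132:Fri 2133:Sat 2134:Sun 2135:Mon✓ 2136:Wed✓ 2137:Thu …(16 more)… 2154:Thu 2155:Fri 2156:Sun 2157:Mon✓ 2158:Tue✓ 2159:Wed✓ 2160:Fri 2161:Sat 2162:Sun 2163:Mon✓ 2164:Wed✓ 2165:Thu 2166:Fri 2167:Sat 2168:Mon✓
Years with five Wednesdays: 2124, 2125, 2129, 2130, 2131, 2135, 2136, 2140, 2141, 2142, 2146, 2147, 2152, 2153, 2157, 2158, 2159, 2163, 2164, 2168 → 20.

20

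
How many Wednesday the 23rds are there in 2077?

Check the 23rd of each month of 2077: Jan 23: Sat, Feb 23: Tue, Mar 23: Tue, Apr 23: Fri, May 23: Sun, Jun 23: Wed, Jul 23: Fri, Aug 23: Mon, Sep 23: Thu, Oct 23: Sat, Nov 23: Tue, Dec 23: Thu.
Wednesday occurs in June — 1 month.

1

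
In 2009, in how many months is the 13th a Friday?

Check the 13th of each month of 2009: Jan 13: Tue, Feb 13: Fri, Mar 13: Fri, Apr 13: Mon, May 13: Wed, Jun 13: Sat, Jul 13: Mon, Aug 13: Thu, Sep 13: Sun, Oct 13: Tue, Nov 13: Fri, Dec 13: Sun.
Friday occurs in February, March, November — 3 months.

3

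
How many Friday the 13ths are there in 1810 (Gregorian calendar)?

2

Check the 13th of each month of 1810: Jan 13: Sat, Feb 13: Tue, Mar 13: Tue, Apr 13: Fri, May 13: Sun, Jun 13: Wed, Jul 13: Fri, Aug 13: Mon, Sep 13: Thu, Oct 13: Sat, Nov 13: Tue, Dec 13: Thu.
Friday occurs in April, July — 2 months.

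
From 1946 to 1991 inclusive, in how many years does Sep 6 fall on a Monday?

Track Sep 6's weekday year by year (advancing +1, or +2 across a Feb 29):
  1946: Fri  1947: Sat (+1)  1948: Mon (+2) ✓  1949: Tue (+1)  1950: Wed (+1)
  1951: Thu (+1)  1952: Sat (+2)  1953: Sun (+1)  1954: Mon (+1) ✓  1955: Tue (+1)
  1956: Thu (+2)  1957: Fri (+1)  1958: Sat (+1)  1959: Sun (+1)  … (18 more years) …
  1978: Wed (+1)  1979: Thu (+1)  1980: Sat (+2)  1981: Sun (+1)  1982: Mon (+1) ✓
  1983: Tue (+1)  1984: Thu (+2)  1985: Fri (+1)  1986: Sat (+1)  1987: Sun (+1)
  1988: Tue (+2)  1989: Wed (+1)  1990: Thu (+1)  1991: Fri (+1)
Monday years: 1948, 1954, 1965, 1971, 1976, 1982 — 6 in total.

6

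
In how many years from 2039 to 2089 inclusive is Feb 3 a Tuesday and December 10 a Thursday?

Check each year's weekday for Feb 3 and December 10:
  2039: Thu/Sat  2040: Fri/Mon  2041: Sun/Tue  2042: Mon/Wed  2043: Tue/Thu ✓  2044: Wed/Sat  2045: Fri/Sun  2046: Sat/Mon  2047: Sun/Tue  2048: Mon/Thu  2049: Wed/Fri  2050: Thu/Sat  2051: Fri/Sun  2052: Sat/Tue  …(23 more)…  2076: Mon/Thu  2077: Wed/Fri  2078: Thu/Sat  2079: Fri/Sun  2080: Sat/Tue  2081: Mon/Wed  2082: Tue/Thu ✓  2083: Wed/Fri  2084: Thu/Sun  2085: Sat/Mon  2086: Sun/Tue  2087: Mon/Wed  2088: Tue/Fri  2089: Thu/Sat
Both conditions hold in: 2043, 2054, 2065, 2071, 2082 — 5.

5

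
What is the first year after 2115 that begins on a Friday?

Jan 1 advances by 2 weekdays after a leap year and by 1 after a common year.
2115: Jan 1 is Tuesday.
2116: Wednesday (leap)
2117: Friday
2117 begins on a Friday

2117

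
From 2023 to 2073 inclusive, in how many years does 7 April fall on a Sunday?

Track 7 April's weekday year by year (advancing +1, or +2 across a Feb 29):
  2023: Fri  2024: Sun (+2) ✓  2025: Mon (+1)  2026: Tue (+1)  2027: Wed (+1)
  2028: Fri (+2)  2029: Sat (+1)  2030: Sun (+1) ✓  2031: Mon (+1)  2032: Wed (+2)
  2033: Thu (+1)  2034: Fri (+1)  2035: Sat (+1)  2036: Mon (+2)  … (23 more years) …
  2060: Wed (+2)  2061: Thu (+1)  2062: Fri (+1)  2063: Sat (+1)  2064: Mon (+2)
  2065: Tue (+1)  2066: Wed (+1)  2067: Thu (+1)  2068: Sat (+2)  2069: Sun (+1) ✓
  2070: Mon (+1)  2071: Tue (+1)  2072: Thu (+2)  2073: Fri (+1)
Sunday years: 2024, 2030, 2041, 2047, 2052, 2058, 2069 — 7 in total.

7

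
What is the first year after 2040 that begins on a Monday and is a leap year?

2052

Jan 1 advances by 2 weekdays after a leap year and by 1 after a common year.
2040: Jan 1 is Sunday (leap).
2041: Tuesday
2042: Wednesday
2043: Thursday
2044: Friday (leap)
2045: Sunday
2046: Monday
2047: Tuesday
2048: Wednesday (leap)
2049: Friday
2050: Saturday
2051: Sunday
2052: Monday (leap)
2052 begins on a Monday and is a leap year.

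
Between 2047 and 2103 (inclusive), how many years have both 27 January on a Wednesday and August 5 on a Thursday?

7

Check each year's weekday for 27 January and August 5:
  2047: Sun/Mon  2048: Mon/Wed  2049: Wed/Thu ✓  2050: Thu/Fri  2051: Fri/Sat  2052: Sat/Mon  2053: Mon/Tue  2054: Tue/Wed  2055: Wed/Thu ✓  2056: Thu/Sat  2057: Sat/Sun  2058: Sun/Mon  2059: Mon/Tue  2060: Tue/Thu  …(29 more)…  2090: Fri/Sat  2091: Sat/Sun  2092: Sun/Tue  2093: Tue/Wed  2094: Wed/Thu ✓  2095: Thu/Fri  2096: Fri/Sun  2097: Sun/Mon  2098: Mon/Tue  2099: Tue/Wed  2100: Wed/Thu ✓  2101: Thu/Fri  2102: Fri/Sat  2103: Sat/Sun
Both conditions hold in: 2049, 2055, 2066, 2077, 2083, 2094, 2100 — 7.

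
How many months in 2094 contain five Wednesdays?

A month of length L has five Wednesdays iff its first Wednesday is on day ≤ L−28 (so day 1–3 in a 31-day month, 1–2 in a 30-day month, day 1 in a leap February).
Checking each month of 2094: Jan starts Fri (31d); Feb starts Mon (28d); Mar starts Mon (31d) ✓; Apr starts Thu (30d); May starts Sat (31d); Jun starts Tue (30d) ✓; Jul starts Thu (31d); Aug starts Sun (31d); Sep starts Wed (30d) ✓; Oct starts Fri (31d); Nov starts Mon (30d); Dec starts Wed (31d) ✓.
Five-Wednesday months: March, June, September, December → 4.

4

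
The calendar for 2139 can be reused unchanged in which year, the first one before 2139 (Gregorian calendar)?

Two years share a calendar iff Jan 1 falls on the same weekday and both are leap or both are common. 2139: Jan 1 is Thursday, common year.
2138: Jan 1 Wednesday, common
2137: Jan 1 Tuesday, common
2136: Jan 1 Sunday, leap
2135: Jan 1 Saturday, common
2134: Jan 1 Friday, common
2133: Jan 1 Thursday, common
2133 matches on both conditions.

2133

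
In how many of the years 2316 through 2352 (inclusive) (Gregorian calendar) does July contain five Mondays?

July has 31 days; it has five Mondays when Monday falls among the first (month-length − 28) days — i.e. when July 1 is one of Monday/Sunday/Saturday.
July 1 by year: 2316:Sat✓ 2317:Sun✓ 2318:Mon✓ 2319:Tue 2320:Thu 2321:Fri 2322:Sat✓ 2323:Sun✓ 2324:Tue 2325:Wed 2326:Thu 2327:Fri 2328:Sun✓ 2329:Mon✓ 2330:Tue …(7 more)… 2338:Fri 2339:Sat✓ 2340:Mon✓ 2341:Tue 2342:Wed 2343:Thu 2344:Sat✓ 2345:Sun✓ 2346:Mon✓ 2347:Tue 2348:Thu 2349:Fri 2350:Sat✓ 2351:Sun✓ 2352:Tue
Years with five Mondays: 2316, 2317, 2318, 2322, 2323, 2328, 2329, 2333, 2334, 2335, 2339, 2340, 2344, 2345, 2346, 2350, 2351 → 17.

17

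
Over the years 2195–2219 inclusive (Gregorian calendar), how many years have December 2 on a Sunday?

Track December 2's weekday year by year (advancing +1, or +2 across a Feb 29):
  2195: Wed  2196: Fri (+2)  2197: Sat (+1)  2198: Sun (+1) ✓  2199: Mon (+1)
  2200: Tue (+1)  2201: Wed (+1)  2202: Thu (+1)  2203: Fri (+1)  2204: Sun (+2) ✓
  2205: Mon (+1)  2206: Tue (+1)  2207: Wed (+1)  2208: Fri (+2)  2209: Sat (+1)
  2210: Sun (+1) ✓  2211: Mon (+1)  2212: Wed (+2)  2213: Thu (+1)  2214: Fri (+1)
  2215: Sat (+1)  2216: Mon (+2)  2217: Tue (+1)  2218: Wed (+1)  2219: Thu (+1)
Sunday years: 2198, 2204, 2210 — 3 in total.

3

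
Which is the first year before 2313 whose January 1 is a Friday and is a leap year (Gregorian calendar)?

2304

Jan 1 advances by 2 weekdays after a leap year and by 1 after a common year.
2313: Jan 1 is Wednesday.
2312: Monday (leap)
2311: Sunday
2310: Saturday
2309: Friday
2308: Wednesday (leap)
2307: Tuesday
2306: Monday
2305: Sunday
2304: Friday (leap)
2304 begins on a Friday and is a leap year.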